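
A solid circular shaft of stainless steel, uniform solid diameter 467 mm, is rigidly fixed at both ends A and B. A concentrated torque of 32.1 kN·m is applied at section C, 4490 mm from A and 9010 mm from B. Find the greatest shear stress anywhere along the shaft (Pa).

With uniform GJ and both ends fixed, compatibility θ_AC = θ_CB gives T_A·a = T_B·b, together with T_A + T_B = T₀.
T_A = T₀·b/(a+b) = 32100·9010/13500 = 21420 N·m; T_B = 10680 N·m.
τ in each portion: τ_AC = 1.07×10^6 Pa, τ_CB = 5.34×10^5 Pa; maximum is in AC.
τ_max = T_AC·r/J = 21420·0.234/4.67×10^-3 = 1.071×10^6 Pa.

1.07e6 Pa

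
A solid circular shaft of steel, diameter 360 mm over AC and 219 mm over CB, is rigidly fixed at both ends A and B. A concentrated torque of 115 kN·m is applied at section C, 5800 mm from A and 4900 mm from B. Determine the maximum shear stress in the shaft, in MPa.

10.8 MPa

Compatibility: T_A·a/J_AC = T_B·b/J_CB with T_A + T_B = T₀.
J_AC = 1.65×10^-3 m⁴, J_CB = 2.26×10^-4 m⁴, so T_A = T₀·(J_AC/a)/((J_AC/a)+(J_CB/b)) = 98960 N·m, T_B = 16040 N·m.
τ in each portion: τ_AC = 1.08×10^7 Pa, τ_CB = 7.78×10^6 Pa; maximum is in AC.
τ_max = T_AC·r/J = 98960·0.180/1.65×10^-3 = 1.080×10^7 Pa.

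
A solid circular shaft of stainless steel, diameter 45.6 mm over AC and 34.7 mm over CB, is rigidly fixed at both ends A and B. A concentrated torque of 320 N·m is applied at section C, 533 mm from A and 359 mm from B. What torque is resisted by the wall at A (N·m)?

214 N·m

Compatibility: T_A·a/J_AC = T_B·b/J_CB with T_A + T_B = T₀.
J_AC = 4.24×10^-7 m⁴, J_CB = 1.42×10^-7 m⁴, so T_A = T₀·(J_AC/a)/((J_AC/a)+(J_CB/b)) = 213.6 N·m, T_B = 106.4 N·m.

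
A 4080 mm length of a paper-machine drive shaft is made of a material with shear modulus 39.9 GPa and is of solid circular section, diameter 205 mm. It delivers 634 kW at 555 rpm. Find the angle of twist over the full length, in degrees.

ω = 2π·555/60 = 58.12 rad/s, so T = P/ω = 634×10³ / 58.12 = 10910 N·m.
J = πd⁴/32 = π(0.205)⁴/32 = 1.734×10^-4 m⁴.
θ = T·L/(G·J) = 10910 × 4.08 / (39.9×10⁹ × 1.734×10^-4) = 6.433×10^-3 rad.

0.369°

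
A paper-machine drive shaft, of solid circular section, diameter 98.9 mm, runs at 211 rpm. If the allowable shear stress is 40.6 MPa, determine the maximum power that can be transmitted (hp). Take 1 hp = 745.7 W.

J = πd⁴/32 = π(0.0989)⁴/32 = 9.393×10^-6 m⁴.
T_max = τ_allow·J/r = 4.06×10^7 × 9.393×10^-6 / 0.0495 = 7712 N·m.
ω = 2π·211/60 = 22.10 rad/s, so P_max = T_max·ω = 1.704×10^5 W.

229 hp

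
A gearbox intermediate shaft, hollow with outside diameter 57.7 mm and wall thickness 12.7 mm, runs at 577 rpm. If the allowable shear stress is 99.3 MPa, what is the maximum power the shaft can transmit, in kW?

J = π(d_o⁴ − d_i⁴)/32 = π(0.0577⁴ − 0.0323⁴)/32 = 9.813×10^-7 m⁴.
T_max = τ_allow·J/r = 9.93×10^7 × 9.813×10^-7 / 0.0289 = 3378 N·m.
ω = 2π·577/60 = 60.42 rad/s, so P_max = T_max·ω = 2.041×10^5 W.

204 kW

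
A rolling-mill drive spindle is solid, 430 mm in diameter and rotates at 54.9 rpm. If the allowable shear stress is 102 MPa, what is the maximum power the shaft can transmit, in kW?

9150 kW

J = πd⁴/32 = π(0.430)⁴/32 = 3.356×10^-3 m⁴.
T_max = τ_allow·J/r = 1.02×10^8 × 3.356×10^-3 / 0.215 = 1.592e6 N·m.
ω = 2π·54.9/60 = 5.749 rad/s, so P_max = T_max·ω = 9.155×10^6 W.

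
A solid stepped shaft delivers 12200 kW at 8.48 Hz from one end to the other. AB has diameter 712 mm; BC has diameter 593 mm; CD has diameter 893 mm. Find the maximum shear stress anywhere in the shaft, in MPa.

5.59 MPa

ω = 2π·8.48 = 53.28 rad/s, so T = P/ω = 12200×10³ / 53.28 = 229000 N·m.
Under the same torque, τ_max = 16T/(πd³) is largest where d is smallest — segment BC (d = 593 mm).
τ_max = 16·229000/(π·(0.593)³) = 5.592×10^6 Pa.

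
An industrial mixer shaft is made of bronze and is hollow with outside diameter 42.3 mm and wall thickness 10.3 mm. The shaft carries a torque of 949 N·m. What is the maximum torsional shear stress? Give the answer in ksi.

J = π(d_o⁴ − d_i⁴)/32 = π(0.0423⁴ − 0.0217⁴)/32 = 2.925×10^-7 m⁴.
τ_max = T·r/J = 949.0 × 0.0211 / 2.925×10^-7 = 6.861×10^7 Pa.

9.95 ksi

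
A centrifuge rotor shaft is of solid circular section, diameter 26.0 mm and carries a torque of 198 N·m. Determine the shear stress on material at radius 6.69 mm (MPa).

J = πd⁴/32 = π(0.0260)⁴/32 = 4.486×10^-8 m⁴.
Shear stress varies linearly with radius: τ = T·r/J = 198.0 × 0.00669 / 4.486×10^-8 = 2.953×10^7 Pa.

29.5 MPa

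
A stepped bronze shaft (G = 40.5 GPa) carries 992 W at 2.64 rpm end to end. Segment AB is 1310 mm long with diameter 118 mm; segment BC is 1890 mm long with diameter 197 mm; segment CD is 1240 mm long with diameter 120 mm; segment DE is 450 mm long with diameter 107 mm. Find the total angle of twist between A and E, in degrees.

0.901°

ω = 2π·2.64/60 = 0.2765 rad/s, so T = P/ω = 992 / 0.2765 = 3588 N·m.
J_AB = π(0.118)⁴/32 = 1.90×10^-5 m⁴; J_BC = π(0.197)⁴/32 = 1.48×10^-4 m⁴; J_CD = π(0.120)⁴/32 = 2.04×10^-5 m⁴; J_DE = π(0.107)⁴/32 = 1.29×10^-5 m⁴.
θ = (T/G)·Σ L_i/J_i = (3588/40.5×10⁹)·(1.31/1.90×10^-5 + 1.89/1.48×10^-4 + 1.24/2.04×10^-5 + 0.450/1.29×10^-5) = 0.01572 rad.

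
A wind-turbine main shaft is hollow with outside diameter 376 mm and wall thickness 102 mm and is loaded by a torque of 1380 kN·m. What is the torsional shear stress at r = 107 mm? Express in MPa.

J = π(d_o⁴ − d_i⁴)/32 = π(0.376⁴ − 0.172⁴)/32 = 1.876×10^-3 m⁴.
Shear stress varies linearly with radius: τ = T·r/J = 1.380e6 × 0.107 / 1.876×10^-3 = 7.870×10^7 Pa.

78.7 MPa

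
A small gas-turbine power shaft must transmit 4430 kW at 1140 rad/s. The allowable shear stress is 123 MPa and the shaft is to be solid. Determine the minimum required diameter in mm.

ω = 1140 rad/s, so T = P/ω = 4430×10³ / 1140 = 3886 N·m.
For a solid shaft τ_max = 16T/(πd³), so d = (16T/(π τ_allow))^(1/3) = (16·3886/(π·1.23×10^8))^(1/3) = 0.05439 m.

54.4 mm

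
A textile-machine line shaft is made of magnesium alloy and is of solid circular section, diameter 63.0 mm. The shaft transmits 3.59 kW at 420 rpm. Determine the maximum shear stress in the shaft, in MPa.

1.66 MPa

ω = 2π·420/60 = 43.98 rad/s, so T = P/ω = 3.59×10³ / 43.98 = 81.62 N·m.
J = πd⁴/32 = π(0.0630)⁴/32 = 1.547×10^-6 m⁴.
τ_max = T·r/J = 81.62 × 0.0315 / 1.547×10^-6 = 1.663×10^6 Pa.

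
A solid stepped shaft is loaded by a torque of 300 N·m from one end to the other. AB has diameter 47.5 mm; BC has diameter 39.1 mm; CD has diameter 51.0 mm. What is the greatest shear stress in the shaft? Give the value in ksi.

Under the same torque, τ_max = 16T/(πd³) is largest where d is smallest — segment BC (d = 39.1 mm).
τ_max = 16·300.0/(π·(0.0391)³) = 2.556×10^7 Pa.

3.71 ksi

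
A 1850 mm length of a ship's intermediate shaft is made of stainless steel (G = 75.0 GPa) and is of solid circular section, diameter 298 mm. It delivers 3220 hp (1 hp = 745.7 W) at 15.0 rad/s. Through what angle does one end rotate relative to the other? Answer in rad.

ω = 15.0 rad/s, so T = P/ω = 3220×745.7 / 15.00 = 160100 N·m.
J = πd⁴/32 = π(0.298)⁴/32 = 7.742×10^-4 m⁴.
θ = T·L/(G·J) = 160100 × 1.85 / (75.0×10⁹ × 7.742×10^-4) = 5.100×10^-3 rad.

0.00510 rad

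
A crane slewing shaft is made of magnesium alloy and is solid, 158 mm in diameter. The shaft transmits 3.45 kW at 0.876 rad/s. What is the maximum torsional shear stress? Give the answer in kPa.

5090 kPa

ω = 0.876 rad/s, so T = P/ω = 3.45×10³ / 0.8760 = 3938 N·m.
J = πd⁴/32 = π(0.158)⁴/32 = 6.118×10^-5 m⁴.
τ_max = T·r/J = 3938 × 0.0790 / 6.118×10^-5 = 5.085×10^6 Pa.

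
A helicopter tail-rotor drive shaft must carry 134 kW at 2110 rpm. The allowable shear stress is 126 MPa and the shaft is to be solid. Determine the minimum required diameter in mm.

29.0 mm

ω = 2π·2110/60 = 221.0 rad/s, so T = P/ω = 134×10³ / 221.0 = 606.4 N·m.
For a solid shaft τ_max = 16T/(πd³), so d = (16T/(π τ_allow))^(1/3) = (16·606.4/(π·1.26×10^8))^(1/3) = 0.02905 m.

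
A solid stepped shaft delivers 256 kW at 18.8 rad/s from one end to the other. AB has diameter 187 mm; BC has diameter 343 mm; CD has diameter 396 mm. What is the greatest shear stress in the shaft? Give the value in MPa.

10.6 MPa

ω = 18.8 rad/s, so T = P/ω = 256×10³ / 18.80 = 13620 N·m.
Under the same torque, τ_max = 16T/(πd³) is largest where d is smallest — segment AB (d = 187 mm).
τ_max = 16·13620/(π·(0.187)³) = 1.061×10^7 Pa.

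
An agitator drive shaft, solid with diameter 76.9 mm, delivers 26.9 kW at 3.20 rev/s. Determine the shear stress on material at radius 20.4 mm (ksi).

1.15 ksi

ω = 2π·3.20 = 20.11 rad/s, so T = P/ω = 26.9×10³ / 20.11 = 1338 N·m.
J = πd⁴/32 = π(0.0769)⁴/32 = 3.433×10^-6 m⁴.
Shear stress varies linearly with radius: τ = T·r/J = 1338 × 0.0204 / 3.433×10^-6 = 7.950×10^6 Pa.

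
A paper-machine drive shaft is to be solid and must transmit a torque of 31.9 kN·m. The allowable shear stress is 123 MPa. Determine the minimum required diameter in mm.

For a solid shaft τ_max = 16T/(πd³), so d = (16T/(π τ_allow))^(1/3) = (16·31900/(π·1.23×10^8))^(1/3) = 0.1097 m.

110 mm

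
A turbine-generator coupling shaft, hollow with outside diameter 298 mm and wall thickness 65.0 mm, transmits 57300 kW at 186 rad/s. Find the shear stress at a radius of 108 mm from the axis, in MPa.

47.8 MPa

ω = 186 rad/s, so T = P/ω = 57300×10³ / 186.0 = 308100 N·m.
J = π(d_o⁴ − d_i⁴)/32 = π(0.298⁴ − 0.168⁴)/32 = 6.960×10^-4 m⁴.
Shear stress varies linearly with radius: τ = T·r/J = 308100 × 0.108 / 6.960×10^-4 = 4.780×10^7 Pa.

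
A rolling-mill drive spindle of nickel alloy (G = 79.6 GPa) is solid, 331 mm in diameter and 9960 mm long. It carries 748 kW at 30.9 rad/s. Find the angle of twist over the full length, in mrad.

2.57 mrad

ω = 30.9 rad/s, so T = P/ω = 748×10³ / 30.90 = 24210 N·m.
J = πd⁴/32 = π(0.331)⁴/32 = 1.178×10^-3 m⁴.
θ = T·L/(G·J) = 24210 × 9.96 / (79.6×10⁹ × 1.178×10^-3) = 2.570×10^-3 rad.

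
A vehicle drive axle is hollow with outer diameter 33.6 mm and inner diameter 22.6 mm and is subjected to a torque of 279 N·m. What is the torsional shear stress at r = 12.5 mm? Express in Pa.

J = π(d_o⁴ − d_i⁴)/32 = π(0.0336⁴ − 0.0226⁴)/32 = 9.952×10^-8 m⁴.
Shear stress varies linearly with radius: τ = T·r/J = 279.0 × 0.0125 / 9.952×10^-8 = 3.504×10^7 Pa.

3.50e7 Pa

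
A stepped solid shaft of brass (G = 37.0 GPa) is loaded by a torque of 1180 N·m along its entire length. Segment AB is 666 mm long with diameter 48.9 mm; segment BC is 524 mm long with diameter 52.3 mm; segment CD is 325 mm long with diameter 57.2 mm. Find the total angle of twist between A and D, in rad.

J_AB = π(0.0489)⁴/32 = 5.61×10^-7 m⁴; J_BC = π(0.0523)⁴/32 = 7.35×10^-7 m⁴; J_CD = π(0.0572)⁴/32 = 1.05×10^-6 m⁴.
θ = (T/G)·Σ L_i/J_i = (1180/37.0×10⁹)·(0.666/5.61×10^-7 + 0.524/7.35×10^-7 + 0.325/1.05×10^-6) = 0.07045 rad.

0.0705 rad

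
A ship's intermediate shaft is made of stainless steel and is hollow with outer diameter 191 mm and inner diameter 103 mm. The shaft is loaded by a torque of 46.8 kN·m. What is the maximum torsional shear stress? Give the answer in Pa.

3.74e7 Pa

J = π(d_o⁴ − d_i⁴)/32 = π(0.191⁴ − 0.103⁴)/32 = 1.196×10^-4 m⁴.
τ_max = T·r/J = 46800 × 0.0955 / 1.196×10^-4 = 3.737×10^7 Pa.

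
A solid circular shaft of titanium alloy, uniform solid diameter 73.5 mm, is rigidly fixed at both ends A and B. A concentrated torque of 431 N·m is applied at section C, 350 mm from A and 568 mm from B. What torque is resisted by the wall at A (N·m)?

267 N·m

With uniform GJ and both ends fixed, compatibility θ_AC = θ_CB gives T_A·a = T_B·b, together with T_A + T_B = T₀.
T_A = T₀·b/(a+b) = 431.0·568/918.0 = 266.7 N·m; T_B = 164.3 N·m.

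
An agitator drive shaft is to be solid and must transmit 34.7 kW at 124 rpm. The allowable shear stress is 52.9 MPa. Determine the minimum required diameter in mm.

ω = 2π·124/60 = 12.99 rad/s, so T = P/ω = 34.7×10³ / 12.99 = 2672 N·m.
For a solid shaft τ_max = 16T/(πd³), so d = (16T/(π τ_allow))^(1/3) = (16·2672/(π·5.29×10^7))^(1/3) = 0.06360 m.

63.6 mm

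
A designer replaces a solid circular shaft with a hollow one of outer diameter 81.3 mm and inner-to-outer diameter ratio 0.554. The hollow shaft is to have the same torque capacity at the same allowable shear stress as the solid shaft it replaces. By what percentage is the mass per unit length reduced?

26.0 %

Equal τ_max and T ⇒ the solid shaft needs d_s³ = d_o³(1−k⁴), so d_s = 81.3·(1−0.554⁴)^(1/3) = 78.66 mm.
Area ratio A_h/A_s = d_o²(1−k²)/d_s² = (1−k²)/(1−k⁴)^(2/3) = 0.7403.
Mass saving = 1 − 0.7403 = 26.0 %.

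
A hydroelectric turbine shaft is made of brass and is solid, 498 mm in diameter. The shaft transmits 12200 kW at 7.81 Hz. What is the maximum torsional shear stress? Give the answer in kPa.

10300 kPa

ω = 2π·7.81 = 49.07 rad/s, so T = P/ω = 12200×10³ / 49.07 = 248600 N·m.
J = πd⁴/32 = π(0.498)⁴/32 = 6.038×10^-3 m⁴.
τ_max = T·r/J = 248600 × 0.249 / 6.038×10^-3 = 1.025×10^7 Pa.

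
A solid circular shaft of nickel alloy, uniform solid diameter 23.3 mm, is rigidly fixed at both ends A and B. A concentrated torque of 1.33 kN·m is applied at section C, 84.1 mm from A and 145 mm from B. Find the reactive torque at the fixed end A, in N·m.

With uniform GJ and both ends fixed, compatibility θ_AC = θ_CB gives T_A·a = T_B·b, together with T_A + T_B = T₀.
T_A = T₀·b/(a+b) = 1330·145/229.1 = 841.8 N·m; T_B = 488.2 N·m.

842 N·m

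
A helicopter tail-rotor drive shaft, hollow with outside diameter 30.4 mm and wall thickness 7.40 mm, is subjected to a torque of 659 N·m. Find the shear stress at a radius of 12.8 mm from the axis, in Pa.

J = π(d_o⁴ − d_i⁴)/32 = π(0.0304⁴ − 0.0156⁴)/32 = 7.803×10^-8 m⁴.
Shear stress varies linearly with radius: τ = T·r/J = 659.0 × 0.0128 / 7.803×10^-8 = 1.081×10^8 Pa.

1.08e8 Pa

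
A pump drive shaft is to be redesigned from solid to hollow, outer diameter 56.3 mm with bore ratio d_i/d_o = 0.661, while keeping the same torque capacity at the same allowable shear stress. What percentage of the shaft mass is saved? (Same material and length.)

Equal τ_max and T ⇒ the solid shaft needs d_s³ = d_o³(1−k⁴), so d_s = 56.3·(1−0.661⁴)^(1/3) = 52.46 mm.
Area ratio A_h/A_s = d_o²(1−k²)/d_s² = (1−k²)/(1−k⁴)^(2/3) = 0.6485.
Mass saving = 1 − 0.6485 = 35.2 %.

35.2 %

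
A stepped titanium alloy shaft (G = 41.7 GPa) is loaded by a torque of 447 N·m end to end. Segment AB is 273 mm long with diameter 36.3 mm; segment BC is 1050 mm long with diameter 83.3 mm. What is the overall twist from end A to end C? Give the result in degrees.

1.12°

J_AB = π(0.0363)⁴/32 = 1.70×10^-7 m⁴; J_BC = π(0.0833)⁴/32 = 4.73×10^-6 m⁴.
θ = (T/G)·Σ L_i/J_i = (447.0/41.7×10⁹)·(0.273/1.70×10^-7 + 1.05/4.73×10^-6) = 0.01955 rad.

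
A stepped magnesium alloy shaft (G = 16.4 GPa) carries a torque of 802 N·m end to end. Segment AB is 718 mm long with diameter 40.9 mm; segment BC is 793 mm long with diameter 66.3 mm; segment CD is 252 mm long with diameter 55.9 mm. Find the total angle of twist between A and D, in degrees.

J_AB = π(0.0409)⁴/32 = 2.75×10^-7 m⁴; J_BC = π(0.0663)⁴/32 = 1.90×10^-6 m⁴; J_CD = π(0.0559)⁴/32 = 9.59×10^-7 m⁴.
θ = (T/G)·Σ L_i/J_i = (802.0/16.4×10⁹)·(0.718/2.75×10^-7 + 0.793/1.90×10^-6 + 0.252/9.59×10^-7) = 0.1611 rad.

9.23°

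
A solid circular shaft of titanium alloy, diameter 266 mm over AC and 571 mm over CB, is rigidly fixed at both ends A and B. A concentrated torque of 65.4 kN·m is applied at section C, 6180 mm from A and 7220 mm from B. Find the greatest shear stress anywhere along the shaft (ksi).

0.246 ksi

Compatibility: T_A·a/J_AC = T_B·b/J_CB with T_A + T_B = T₀.
J_AC = 4.92×10^-4 m⁴, J_CB = 0.0104 m⁴, so T_A = T₀·(J_AC/a)/((J_AC/a)+(J_CB/b)) = 3411 N·m, T_B = 61990 N·m.
τ in each portion: τ_AC = 9.23×10^5 Pa, τ_CB = 1.70×10^6 Pa; maximum is in CB.
τ_max = T_CB·r/J = 61990·0.285/0.0104 = 1.696×10^6 Pa.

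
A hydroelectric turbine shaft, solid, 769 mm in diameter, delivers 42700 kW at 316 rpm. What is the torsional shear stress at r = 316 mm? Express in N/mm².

ω = 2π·316/60 = 33.09 rad/s, so T = P/ω = 42700×10³ / 33.09 = 1.290e6 N·m.
J = πd⁴/32 = π(0.769)⁴/32 = 0.03433 m⁴.
Shear stress varies linearly with radius: τ = T·r/J = 1.290e6 × 0.316 / 0.03433 = 1.188×10^7 Pa.

11.9 N/mm²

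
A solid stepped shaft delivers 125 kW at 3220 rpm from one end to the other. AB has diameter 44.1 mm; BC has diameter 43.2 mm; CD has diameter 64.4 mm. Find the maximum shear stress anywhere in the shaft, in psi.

3400 psi

ω = 2π·3220/60 = 337.2 rad/s, so T = P/ω = 125×10³ / 337.2 = 370.7 N·m.
Under the same torque, τ_max = 16T/(πd³) is largest where d is smallest — segment BC (d = 43.2 mm).
τ_max = 16·370.7/(π·(0.0432)³) = 2.342×10^7 Pa.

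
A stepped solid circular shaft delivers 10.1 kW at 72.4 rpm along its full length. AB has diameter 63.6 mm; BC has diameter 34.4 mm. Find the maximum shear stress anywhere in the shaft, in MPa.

167 MPa

ω = 2π·72.4/60 = 7.582 rad/s, so T = P/ω = 10.1×10³ / 7.582 = 1332 N·m.
Under the same torque, τ_max = 16T/(πd³) is largest where d is smallest — segment BC (d = 34.4 mm).
τ_max = 16·1332/(π·(0.0344)³) = 1.667×10^8 Pa.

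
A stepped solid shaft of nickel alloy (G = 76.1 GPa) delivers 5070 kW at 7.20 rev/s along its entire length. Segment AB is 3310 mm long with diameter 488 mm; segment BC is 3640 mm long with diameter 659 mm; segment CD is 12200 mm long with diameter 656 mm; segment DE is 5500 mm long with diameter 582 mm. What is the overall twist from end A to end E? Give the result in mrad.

ω = 2π·7.20 = 45.24 rad/s, so T = P/ω = 5070×10³ / 45.24 = 112100 N·m.
J_AB = π(0.488)⁴/32 = 5.57×10^-3 m⁴; J_BC = π(0.659)⁴/32 = 0.0185 m⁴; J_CD = π(0.656)⁴/32 = 0.0182 m⁴; J_DE = π(0.582)⁴/32 = 0.0113 m⁴.
θ = (T/G)·Σ L_i/J_i = (112100/76.1×10⁹)·(3.31/5.57×10^-3 + 3.64/0.0185 + 12.2/0.0182 + 5.50/0.0113) = 2.872×10^-3 rad.

2.87 mrad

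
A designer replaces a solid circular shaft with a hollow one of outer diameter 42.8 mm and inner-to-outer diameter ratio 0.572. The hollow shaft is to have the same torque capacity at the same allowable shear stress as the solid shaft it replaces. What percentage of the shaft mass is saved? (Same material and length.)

27.4 %

Equal τ_max and T ⇒ the solid shaft needs d_s³ = d_o³(1−k⁴), so d_s = 42.8·(1−0.572⁴)^(1/3) = 41.21 mm.
Area ratio A_h/A_s = d_o²(1−k²)/d_s² = (1−k²)/(1−k⁴)^(2/3) = 0.7256.
Mass saving = 1 − 0.7256 = 27.4 %.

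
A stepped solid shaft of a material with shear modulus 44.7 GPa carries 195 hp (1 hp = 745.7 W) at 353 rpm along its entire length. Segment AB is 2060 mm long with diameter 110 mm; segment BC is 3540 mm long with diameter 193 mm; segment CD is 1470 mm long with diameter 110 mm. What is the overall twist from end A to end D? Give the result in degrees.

1.37°

ω = 2π·353/60 = 36.97 rad/s, so T = P/ω = 195×745.7 / 36.97 = 3934 N·m.
J_AB = π(0.110)⁴/32 = 1.44×10^-5 m⁴; J_BC = π(0.193)⁴/32 = 1.36×10^-4 m⁴; J_CD = π(0.110)⁴/32 = 1.44×10^-5 m⁴.
θ = (T/G)·Σ L_i/J_i = (3934/44.7×10⁹)·(2.06/1.44×10^-5 + 3.54/1.36×10^-4 + 1.47/1.44×10^-5) = 0.02390 rad.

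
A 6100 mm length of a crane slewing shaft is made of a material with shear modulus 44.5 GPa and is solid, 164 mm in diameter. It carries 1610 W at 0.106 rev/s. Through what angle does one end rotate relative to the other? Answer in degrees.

ω = 2π·0.106 = 0.6660 rad/s, so T = P/ω = 1610 / 0.6660 = 2417 N·m.
J = πd⁴/32 = π(0.164)⁴/32 = 7.102×10^-5 m⁴.
θ = T·L/(G·J) = 2417 × 6.10 / (44.5×10⁹ × 7.102×10^-5) = 4.666×10^-3 rad.

0.267°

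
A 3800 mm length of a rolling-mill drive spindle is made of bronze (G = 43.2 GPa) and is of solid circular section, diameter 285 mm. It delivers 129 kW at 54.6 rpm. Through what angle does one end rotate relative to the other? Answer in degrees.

ω = 2π·54.6/60 = 5.718 rad/s, so T = P/ω = 129×10³ / 5.718 = 22560 N·m.
J = πd⁴/32 = π(0.285)⁴/32 = 6.477×10^-4 m⁴.
θ = T·L/(G·J) = 22560 × 3.80 / (43.2×10⁹ × 6.477×10^-4) = 3.064×10^-3 rad.

0.176°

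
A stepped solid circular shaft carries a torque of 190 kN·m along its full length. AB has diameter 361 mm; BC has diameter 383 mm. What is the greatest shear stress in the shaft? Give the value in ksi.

2.98 ksi

Under the same torque, τ_max = 16T/(πd³) is largest where d is smallest — segment AB (d = 361 mm).
τ_max = 16·190000/(π·(0.361)³) = 2.057×10^7 Pa.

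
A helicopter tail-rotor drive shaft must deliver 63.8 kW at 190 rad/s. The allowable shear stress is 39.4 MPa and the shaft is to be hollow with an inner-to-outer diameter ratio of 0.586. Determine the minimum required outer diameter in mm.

36.6 mm

ω = 190 rad/s, so T = P/ω = 63.8×10³ / 190.0 = 335.8 N·m.
For a hollow shaft with d_i/d_o = 0.586: τ_max = 16T/(π d_o³ (1−k⁴)), so d_o = [16T/(π τ_allow (1−k⁴))]^(1/3) = [16·335.8/(π·3.94×10^7·0.8821)]^(1/3) = 0.03664 m.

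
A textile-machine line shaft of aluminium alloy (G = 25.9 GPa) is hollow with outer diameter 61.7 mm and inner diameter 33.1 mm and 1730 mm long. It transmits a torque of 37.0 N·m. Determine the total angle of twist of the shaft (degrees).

J = π(d_o⁴ − d_i⁴)/32 = π(0.0617⁴ − 0.0331⁴)/32 = 1.305×10^-6 m⁴.
θ = T·L/(G·J) = 37.00 × 1.73 / (25.9×10⁹ × 1.305×10^-6) = 1.894×10^-3 rad.

0.109°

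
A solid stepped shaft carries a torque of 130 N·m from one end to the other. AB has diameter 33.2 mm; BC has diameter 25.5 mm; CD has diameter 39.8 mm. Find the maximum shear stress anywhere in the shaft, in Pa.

Under the same torque, τ_max = 16T/(πd³) is largest where d is smallest — segment BC (d = 25.5 mm).
τ_max = 16·130.0/(π·(0.0255)³) = 3.993×10^7 Pa.

3.99e7 Pa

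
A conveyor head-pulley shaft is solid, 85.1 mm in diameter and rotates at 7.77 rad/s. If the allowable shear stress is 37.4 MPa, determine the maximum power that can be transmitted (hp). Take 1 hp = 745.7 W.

J = πd⁴/32 = π(0.0851)⁴/32 = 5.149×10^-6 m⁴.
T_max = τ_allow·J/r = 3.74×10^7 × 5.149×10^-6 / 0.0425 = 4526 N·m.
ω = 7.77 rad/s, so P_max = T_max·ω = 3.517×10^4 W.

47.2 hp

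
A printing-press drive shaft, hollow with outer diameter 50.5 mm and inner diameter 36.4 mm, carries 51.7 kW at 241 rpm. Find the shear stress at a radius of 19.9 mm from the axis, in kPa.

87500 kPa

ω = 2π·241/60 = 25.24 rad/s, so T = P/ω = 51.7×10³ / 25.24 = 2049 N·m.
J = π(d_o⁴ − d_i⁴)/32 = π(0.0505⁴ − 0.0364⁴)/32 = 4.662×10^-7 m⁴.
Shear stress varies linearly with radius: τ = T·r/J = 2049 × 0.0199 / 4.662×10^-7 = 8.745×10^7 Pa.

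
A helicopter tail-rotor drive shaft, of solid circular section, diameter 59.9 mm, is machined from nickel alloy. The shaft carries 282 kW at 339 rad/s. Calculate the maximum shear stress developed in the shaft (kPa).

ω = 339 rad/s, so T = P/ω = 282×10³ / 339.0 = 831.9 N·m.
J = πd⁴/32 = π(0.0599)⁴/32 = 1.264×10^-6 m⁴.
τ_max = T·r/J = 831.9 × 0.0300 / 1.264×10^-6 = 1.971×10^7 Pa.

19700 kPa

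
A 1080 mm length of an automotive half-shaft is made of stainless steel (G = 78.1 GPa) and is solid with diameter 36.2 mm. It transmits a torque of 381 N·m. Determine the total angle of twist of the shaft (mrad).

31.3 mrad

J = πd⁴/32 = π(0.0362)⁴/32 = 1.686×10^-7 m⁴.
θ = T·L/(G·J) = 381.0 × 1.08 / (78.1×10⁹ × 1.686×10^-7) = 0.03125 rad.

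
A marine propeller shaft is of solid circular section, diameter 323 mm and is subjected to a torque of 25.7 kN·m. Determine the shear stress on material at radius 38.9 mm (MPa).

0.936 MPa

J = πd⁴/32 = π(0.323)⁴/32 = 1.069×10^-3 m⁴.
Shear stress varies linearly with radius: τ = T·r/J = 25700 × 0.0389 / 1.069×10^-3 = 9.356×10^5 Pa.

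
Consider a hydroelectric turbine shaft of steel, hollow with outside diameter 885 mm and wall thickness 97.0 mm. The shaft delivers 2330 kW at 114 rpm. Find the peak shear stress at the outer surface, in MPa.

ω = 2π·114/60 = 11.94 rad/s, so T = P/ω = 2330×10³ / 11.94 = 195200 N·m.
J = π(d_o⁴ − d_i⁴)/32 = π(0.885⁴ − 0.691⁴)/32 = 0.03784 m⁴.
τ_max = T·r/J = 195200 × 0.443 / 0.03784 = 2.282×10^6 Pa.

2.28 MPa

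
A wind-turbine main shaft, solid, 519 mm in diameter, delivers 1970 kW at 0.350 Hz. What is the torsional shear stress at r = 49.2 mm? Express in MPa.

ω = 2π·0.350 = 2.199 rad/s, so T = P/ω = 1970×10³ / 2.199 = 895800 N·m.
J = πd⁴/32 = π(0.519)⁴/32 = 7.123×10^-3 m⁴.
Shear stress varies linearly with radius: τ = T·r/J = 895800 × 0.0492 / 7.123×10^-3 = 6.187×10^6 Pa.

6.19 MPa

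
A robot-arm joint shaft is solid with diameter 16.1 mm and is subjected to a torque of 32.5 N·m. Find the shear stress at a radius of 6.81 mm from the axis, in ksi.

4.87 ksi

J = πd⁴/32 = π(0.0161)⁴/32 = 6.596×10^-9 m⁴.
Shear stress varies linearly with radius: τ = T·r/J = 32.50 × 0.00681 / 6.596×10^-9 = 3.355×10^7 Pa.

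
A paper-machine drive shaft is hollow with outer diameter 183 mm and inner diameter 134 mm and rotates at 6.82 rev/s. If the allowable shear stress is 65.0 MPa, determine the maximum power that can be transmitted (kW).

2390 kW

J = π(d_o⁴ − d_i⁴)/32 = π(0.183⁴ − 0.134⁴)/32 = 7.845×10^-5 m⁴.
T_max = τ_allow·J/r = 6.50×10^7 × 7.845×10^-5 / 0.0915 = 55730 N·m.
ω = 2π·6.82 = 42.85 rad/s, so P_max = T_max·ω = 2.388×10^6 W.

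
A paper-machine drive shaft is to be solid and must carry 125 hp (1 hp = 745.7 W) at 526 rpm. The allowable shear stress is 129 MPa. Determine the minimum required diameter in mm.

40.6 mm

ω = 2π·526/60 = 55.08 rad/s, so T = P/ω = 125×745.7 / 55.08 = 1692 N·m.
For a solid shaft τ_max = 16T/(πd³), so d = (16T/(π τ_allow))^(1/3) = (16·1692/(π·1.29×10^8))^(1/3) = 0.04058 m.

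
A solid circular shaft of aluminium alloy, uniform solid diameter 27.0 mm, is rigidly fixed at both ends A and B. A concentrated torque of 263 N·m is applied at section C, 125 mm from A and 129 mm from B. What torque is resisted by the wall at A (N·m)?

With uniform GJ and both ends fixed, compatibility θ_AC = θ_CB gives T_A·a = T_B·b, together with T_A + T_B = T₀.
T_A = T₀·b/(a+b) = 263.0·129/254.0 = 133.6 N·m; T_B = 129.4 N·m.

134 N·m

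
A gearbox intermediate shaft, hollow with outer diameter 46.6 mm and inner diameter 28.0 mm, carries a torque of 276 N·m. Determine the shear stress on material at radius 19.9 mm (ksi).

1.98 ksi

J = π(d_o⁴ − d_i⁴)/32 = π(0.0466⁴ − 0.0280⁴)/32 = 4.026×10^-7 m⁴.
Shear stress varies linearly with radius: τ = T·r/J = 276.0 × 0.0199 / 4.026×10^-7 = 1.364×10^7 Pa.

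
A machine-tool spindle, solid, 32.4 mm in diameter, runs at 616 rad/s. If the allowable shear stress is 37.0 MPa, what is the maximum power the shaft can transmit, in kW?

152 kW

J = πd⁴/32 = π(0.0324)⁴/32 = 1.082×10^-7 m⁴.
T_max = τ_allow·J/r = 3.70×10^7 × 1.082×10^-7 / 0.0162 = 247.1 N·m.
ω = 616 rad/s, so P_max = T_max·ω = 1.522×10^5 W.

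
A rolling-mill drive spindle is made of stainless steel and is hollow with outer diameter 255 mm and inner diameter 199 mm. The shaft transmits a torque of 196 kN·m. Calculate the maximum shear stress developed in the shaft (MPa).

95.7 MPa

J = π(d_o⁴ − d_i⁴)/32 = π(0.255⁴ − 0.199⁴)/32 = 2.611×10^-4 m⁴.
τ_max = T·r/J = 196000 × 0.128 / 2.611×10^-4 = 9.569×10^7 Pa.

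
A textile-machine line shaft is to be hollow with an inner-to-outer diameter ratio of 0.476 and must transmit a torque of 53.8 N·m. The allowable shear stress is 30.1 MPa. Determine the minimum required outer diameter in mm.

21.2 mm

For a hollow shaft with d_i/d_o = 0.476: τ_max = 16T/(π d_o³ (1−k⁴)), so d_o = [16T/(π τ_allow (1−k⁴))]^(1/3) = [16·53.80/(π·3.01×10^7·0.9487)]^(1/3) = 0.02125 m.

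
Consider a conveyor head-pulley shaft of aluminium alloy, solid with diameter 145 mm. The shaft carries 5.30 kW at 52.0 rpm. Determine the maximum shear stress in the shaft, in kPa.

ω = 2π·52.0/60 = 5.445 rad/s, so T = P/ω = 5.30×10³ / 5.445 = 973.3 N·m.
J = πd⁴/32 = π(0.145)⁴/32 = 4.340×10^-5 m⁴.
τ_max = T·r/J = 973.3 × 0.0725 / 4.340×10^-5 = 1.626×10^6 Pa.

1630 kPa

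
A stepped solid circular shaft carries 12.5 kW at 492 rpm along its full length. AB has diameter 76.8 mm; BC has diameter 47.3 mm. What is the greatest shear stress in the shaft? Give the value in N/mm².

11.7 N/mm²

ω = 2π·492/60 = 51.52 rad/s, so T = P/ω = 12.5×10³ / 51.52 = 242.6 N·m.
Under the same torque, τ_max = 16T/(πd³) is largest where d is smallest — segment BC (d = 47.3 mm).
τ_max = 16·242.6/(π·(0.0473)³) = 1.168×10^7 Pa.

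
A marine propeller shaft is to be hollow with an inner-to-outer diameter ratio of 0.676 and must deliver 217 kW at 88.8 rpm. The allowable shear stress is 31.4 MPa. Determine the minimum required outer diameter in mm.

168 mm

ω = 2π·88.8/60 = 9.299 rad/s, so T = P/ω = 217×10³ / 9.299 = 23340 N·m.
For a hollow shaft with d_i/d_o = 0.676: τ_max = 16T/(π d_o³ (1−k⁴)), so d_o = [16T/(π τ_allow (1−k⁴))]^(1/3) = [16·23340/(π·3.14×10^7·0.7912)]^(1/3) = 0.1685 m.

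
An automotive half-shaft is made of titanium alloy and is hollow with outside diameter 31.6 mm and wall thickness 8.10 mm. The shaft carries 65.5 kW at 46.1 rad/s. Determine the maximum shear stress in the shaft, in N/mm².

ω = 46.1 rad/s, so T = P/ω = 65.5×10³ / 46.10 = 1421 N·m.
J = π(d_o⁴ − d_i⁴)/32 = π(0.0316⁴ − 0.0154⁴)/32 = 9.237×10^-8 m⁴.
τ_max = T·r/J = 1421 × 0.0158 / 9.237×10^-8 = 2.430×10^8 Pa.

243 N/mm²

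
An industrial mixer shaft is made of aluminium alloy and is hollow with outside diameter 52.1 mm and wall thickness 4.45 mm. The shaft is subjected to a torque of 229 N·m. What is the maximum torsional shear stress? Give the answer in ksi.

J = π(d_o⁴ − d_i⁴)/32 = π(0.0521⁴ − 0.0432⁴)/32 = 3.814×10^-7 m⁴.
τ_max = T·r/J = 229.0 × 0.0261 / 3.814×10^-7 = 1.564×10^7 Pa.

2.27 ksi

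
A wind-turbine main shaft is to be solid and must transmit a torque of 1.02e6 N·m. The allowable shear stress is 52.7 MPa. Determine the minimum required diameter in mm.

462 mm

For a solid shaft τ_max = 16T/(πd³), so d = (16T/(π τ_allow))^(1/3) = (16·1.020e6/(π·5.27×10^7))^(1/3) = 0.4619 m.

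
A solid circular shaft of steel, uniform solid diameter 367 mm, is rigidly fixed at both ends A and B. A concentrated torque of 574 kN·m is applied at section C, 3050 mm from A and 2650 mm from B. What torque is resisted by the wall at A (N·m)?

With uniform GJ and both ends fixed, compatibility θ_AC = θ_CB gives T_A·a = T_B·b, together with T_A + T_B = T₀.
T_A = T₀·b/(a+b) = 574000·2650/5700 = 266900 N·m; T_B = 307100 N·m.

267000 N·m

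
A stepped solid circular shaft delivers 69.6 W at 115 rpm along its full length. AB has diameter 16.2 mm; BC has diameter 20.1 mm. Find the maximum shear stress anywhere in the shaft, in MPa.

ω = 2π·115/60 = 12.04 rad/s, so T = P/ω = 69.6 / 12.04 = 5.779 N·m.
Under the same torque, τ_max = 16T/(πd³) is largest where d is smallest — segment AB (d = 16.2 mm).
τ_max = 16·5.779/(π·(0.0162)³) = 6.923×10^6 Pa.

6.92 MPa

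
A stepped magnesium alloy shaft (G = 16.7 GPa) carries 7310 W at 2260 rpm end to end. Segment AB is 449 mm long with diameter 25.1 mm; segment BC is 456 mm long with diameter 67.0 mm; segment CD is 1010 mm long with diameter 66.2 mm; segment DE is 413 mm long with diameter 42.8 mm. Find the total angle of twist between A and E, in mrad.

25.0 mrad

ω = 2π·2260/60 = 236.7 rad/s, so T = P/ω = 7310 / 236.7 = 30.89 N·m.
J_AB = π(0.0251)⁴/32 = 3.90×10^-8 m⁴; J_BC = π(0.0670)⁴/32 = 1.98×10^-6 m⁴; J_CD = π(0.0662)⁴/32 = 1.89×10^-6 m⁴; J_DE = π(0.0428)⁴/32 = 3.29×10^-7 m⁴.
θ = (T/G)·Σ L_i/J_i = (30.89/16.7×10⁹)·(0.449/3.90×10^-8 + 0.456/1.98×10^-6 + 1.01/1.89×10^-6 + 0.413/3.29×10^-7) = 0.02505 rad.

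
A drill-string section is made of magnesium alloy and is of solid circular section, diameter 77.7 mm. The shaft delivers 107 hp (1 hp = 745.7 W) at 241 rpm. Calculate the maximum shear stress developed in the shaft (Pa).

ω = 2π·241/60 = 25.24 rad/s, so T = P/ω = 107×745.7 / 25.24 = 3162 N·m.
J = πd⁴/32 = π(0.0777)⁴/32 = 3.578×10^-6 m⁴.
τ_max = T·r/J = 3162 × 0.0389 / 3.578×10^-6 = 3.432×10^7 Pa.

3.43e7 Pa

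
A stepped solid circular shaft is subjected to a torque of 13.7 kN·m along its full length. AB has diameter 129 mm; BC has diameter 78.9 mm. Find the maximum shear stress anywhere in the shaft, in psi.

Under the same torque, τ_max = 16T/(πd³) is largest where d is smallest — segment BC (d = 78.9 mm).
τ_max = 16·13700/(π·(0.0789)³) = 1.421×10^8 Pa.

20600 psi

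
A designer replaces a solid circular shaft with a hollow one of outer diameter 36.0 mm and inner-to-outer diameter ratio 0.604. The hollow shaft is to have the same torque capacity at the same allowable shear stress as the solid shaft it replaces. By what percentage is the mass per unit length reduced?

30.1 %

Equal τ_max and T ⇒ the solid shaft needs d_s³ = d_o³(1−k⁴), so d_s = 36.0·(1−0.604⁴)^(1/3) = 34.33 mm.
Area ratio A_h/A_s = d_o²(1−k²)/d_s² = (1−k²)/(1−k⁴)^(2/3) = 0.6986.
Mass saving = 1 − 0.6986 = 30.1 %.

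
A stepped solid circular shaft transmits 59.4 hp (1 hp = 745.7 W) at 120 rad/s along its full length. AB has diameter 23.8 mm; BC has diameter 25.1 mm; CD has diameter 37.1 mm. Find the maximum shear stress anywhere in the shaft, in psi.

ω = 120 rad/s, so T = P/ω = 59.4×745.7 / 120.0 = 369.1 N·m.
Under the same torque, τ_max = 16T/(πd³) is largest where d is smallest — segment AB (d = 23.8 mm).
τ_max = 16·369.1/(π·(0.0238)³) = 1.394×10^8 Pa.

20200 psi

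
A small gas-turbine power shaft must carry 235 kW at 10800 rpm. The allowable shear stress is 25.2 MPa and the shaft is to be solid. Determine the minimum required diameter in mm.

ω = 2π·10800/60 = 1131 rad/s, so T = P/ω = 235×10³ / 1131 = 207.8 N·m.
For a solid shaft τ_max = 16T/(πd³), so d = (16T/(π τ_allow))^(1/3) = (16·207.8/(π·2.52×10^7))^(1/3) = 0.03476 m.

34.8 mm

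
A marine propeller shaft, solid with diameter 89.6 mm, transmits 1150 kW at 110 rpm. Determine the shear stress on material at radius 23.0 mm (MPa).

ω = 2π·110/60 = 11.52 rad/s, so T = P/ω = 1150×10³ / 11.52 = 99830 N·m.
J = πd⁴/32 = π(0.0896)⁴/32 = 6.327×10^-6 m⁴.
Shear stress varies linearly with radius: τ = T·r/J = 99830 × 0.0230 / 6.327×10^-6 = 3.629×10^8 Pa.

363 MPa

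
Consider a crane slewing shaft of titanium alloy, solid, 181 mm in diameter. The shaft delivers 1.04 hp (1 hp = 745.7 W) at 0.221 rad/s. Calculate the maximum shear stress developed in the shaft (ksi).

0.437 ksi

ω = 0.221 rad/s, so T = P/ω = 1.04×745.7 / 0.2210 = 3509 N·m.
J = πd⁴/32 = π(0.181)⁴/32 = 1.054×10^-4 m⁴.
τ_max = T·r/J = 3509 × 0.0905 / 1.054×10^-4 = 3.014×10^6 Pa.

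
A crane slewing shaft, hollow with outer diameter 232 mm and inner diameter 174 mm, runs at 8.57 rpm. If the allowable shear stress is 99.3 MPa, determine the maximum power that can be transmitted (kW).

J = π(d_o⁴ − d_i⁴)/32 = π(0.232⁴ − 0.174⁴)/32 = 1.944×10^-4 m⁴.
T_max = τ_allow·J/r = 9.93×10^7 × 1.944×10^-4 / 0.116 = 166400 N·m.
ω = 2π·8.57/60 = 0.8974 rad/s, so P_max = T_max·ω = 1.494×10^5 W.

149 kW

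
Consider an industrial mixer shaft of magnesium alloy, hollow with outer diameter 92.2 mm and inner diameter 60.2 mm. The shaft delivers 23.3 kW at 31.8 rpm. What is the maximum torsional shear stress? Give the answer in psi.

ω = 2π·31.8/60 = 3.330 rad/s, so T = P/ω = 23.3×10³ / 3.330 = 6997 N·m.
J = π(d_o⁴ − d_i⁴)/32 = π(0.0922⁴ − 0.0602⁴)/32 = 5.805×10^-6 m⁴.
τ_max = T·r/J = 6997 × 0.0461 / 5.805×10^-6 = 5.556×10^7 Pa.

8060 psi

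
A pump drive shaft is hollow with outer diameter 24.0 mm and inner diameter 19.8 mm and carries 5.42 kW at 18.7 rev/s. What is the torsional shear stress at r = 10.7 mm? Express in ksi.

4.09 ksi

ω = 2π·18.7 = 117.5 rad/s, so T = P/ω = 5.42×10³ / 117.5 = 46.13 N·m.
J = π(d_o⁴ − d_i⁴)/32 = π(0.0240⁴ − 0.0198⁴)/32 = 1.748×10^-8 m⁴.
Shear stress varies linearly with radius: τ = T·r/J = 46.13 × 0.0107 / 1.748×10^-8 = 2.823×10^7 Pa.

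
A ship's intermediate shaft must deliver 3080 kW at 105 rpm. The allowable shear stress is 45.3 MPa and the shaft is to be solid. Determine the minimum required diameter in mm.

ω = 2π·105/60 = 11.00 rad/s, so T = P/ω = 3080×10³ / 11.00 = 280100 N·m.
For a solid shaft τ_max = 16T/(πd³), so d = (16T/(π τ_allow))^(1/3) = (16·280100/(π·4.53×10^7))^(1/3) = 0.3158 m.

316 mm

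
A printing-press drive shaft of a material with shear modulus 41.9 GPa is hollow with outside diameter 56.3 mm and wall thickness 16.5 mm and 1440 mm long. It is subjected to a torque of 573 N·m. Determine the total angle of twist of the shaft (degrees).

1.18°

J = π(d_o⁴ − d_i⁴)/32 = π(0.0563⁴ − 0.0233⁴)/32 = 9.574×10^-7 m⁴.
θ = T·L/(G·J) = 573.0 × 1.44 / (41.9×10⁹ × 9.574×10^-7) = 0.02057 rad.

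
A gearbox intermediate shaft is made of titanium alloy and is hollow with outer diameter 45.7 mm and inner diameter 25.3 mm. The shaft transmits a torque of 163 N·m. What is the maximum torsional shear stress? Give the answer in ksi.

J = π(d_o⁴ − d_i⁴)/32 = π(0.0457⁴ − 0.0253⁴)/32 = 3.880×10^-7 m⁴.
τ_max = T·r/J = 163.0 × 0.0229 / 3.880×10^-7 = 9.600×10^6 Pa.

1.39 ksi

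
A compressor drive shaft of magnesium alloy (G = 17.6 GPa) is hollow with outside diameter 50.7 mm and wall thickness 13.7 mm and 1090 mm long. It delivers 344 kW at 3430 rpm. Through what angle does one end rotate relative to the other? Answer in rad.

0.0957 rad

ω = 2π·3430/60 = 359.2 rad/s, so T = P/ω = 344×10³ / 359.2 = 957.7 N·m.
J = π(d_o⁴ − d_i⁴)/32 = π(0.0507⁴ − 0.0233⁴)/32 = 6.197×10^-7 m⁴.
θ = T·L/(G·J) = 957.7 × 1.09 / (17.6×10⁹ × 6.197×10^-7) = 0.09571 rad.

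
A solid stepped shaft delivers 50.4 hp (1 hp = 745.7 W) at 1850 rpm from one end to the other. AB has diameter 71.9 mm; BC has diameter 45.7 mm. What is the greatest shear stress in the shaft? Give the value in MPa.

ω = 2π·1850/60 = 193.7 rad/s, so T = P/ω = 50.4×745.7 / 193.7 = 194.0 N·m.
Under the same torque, τ_max = 16T/(πd³) is largest where d is smallest — segment BC (d = 45.7 mm).
τ_max = 16·194.0/(π·(0.0457)³) = 1.035×10^7 Pa.

10.4 MPa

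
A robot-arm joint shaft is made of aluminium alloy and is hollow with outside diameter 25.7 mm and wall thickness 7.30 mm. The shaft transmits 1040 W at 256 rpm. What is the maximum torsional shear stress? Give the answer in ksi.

1.75 ksi

ω = 2π·256/60 = 26.81 rad/s, so T = P/ω = 1040 / 26.81 = 38.79 N·m.
J = π(d_o⁴ − d_i⁴)/32 = π(0.0257⁴ − 0.0111⁴)/32 = 4.134×10^-8 m⁴.
τ_max = T·r/J = 38.79 × 0.0129 / 4.134×10^-8 = 1.206×10^7 Pa.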